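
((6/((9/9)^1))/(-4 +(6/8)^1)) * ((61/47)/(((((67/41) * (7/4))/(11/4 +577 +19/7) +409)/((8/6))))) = -3471388/444419469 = -0.01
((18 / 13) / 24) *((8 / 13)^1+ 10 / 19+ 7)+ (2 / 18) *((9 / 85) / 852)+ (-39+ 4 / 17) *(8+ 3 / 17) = -316.49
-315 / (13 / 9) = -2835 / 13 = -218.08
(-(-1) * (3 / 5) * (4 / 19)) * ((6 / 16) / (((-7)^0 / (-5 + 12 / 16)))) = -153 / 760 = -0.20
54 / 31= 1.74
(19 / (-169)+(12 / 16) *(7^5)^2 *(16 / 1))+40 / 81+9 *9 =46401645316762 / 13689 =3389703069.38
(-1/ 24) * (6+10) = -2/ 3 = -0.67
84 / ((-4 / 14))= -294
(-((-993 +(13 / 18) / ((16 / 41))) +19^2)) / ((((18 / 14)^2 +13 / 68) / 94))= 7105240933 / 221220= 32118.44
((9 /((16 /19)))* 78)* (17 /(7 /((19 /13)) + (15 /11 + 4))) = 1395.79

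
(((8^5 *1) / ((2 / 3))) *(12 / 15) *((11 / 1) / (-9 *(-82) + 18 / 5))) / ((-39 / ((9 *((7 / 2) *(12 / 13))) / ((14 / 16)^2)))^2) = 79725330432 / 144147367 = 553.08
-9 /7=-1.29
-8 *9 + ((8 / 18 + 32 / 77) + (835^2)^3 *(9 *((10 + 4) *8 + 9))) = 255787882838483872028825 / 693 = 369102284038216265553.86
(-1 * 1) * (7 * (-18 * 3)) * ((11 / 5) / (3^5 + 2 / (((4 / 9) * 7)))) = 6468 / 1895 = 3.41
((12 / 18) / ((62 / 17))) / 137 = 17 / 12741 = 0.00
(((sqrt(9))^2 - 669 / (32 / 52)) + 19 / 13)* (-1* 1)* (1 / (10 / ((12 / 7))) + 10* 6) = 9069813 / 140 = 64784.38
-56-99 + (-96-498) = -749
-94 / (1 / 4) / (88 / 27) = -1269 / 11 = -115.36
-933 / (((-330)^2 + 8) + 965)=-933 / 109873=-0.01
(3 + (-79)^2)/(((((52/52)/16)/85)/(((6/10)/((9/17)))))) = 28872256/3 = 9624085.33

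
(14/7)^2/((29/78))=312/29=10.76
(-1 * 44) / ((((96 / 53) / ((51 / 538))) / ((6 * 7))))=-96.72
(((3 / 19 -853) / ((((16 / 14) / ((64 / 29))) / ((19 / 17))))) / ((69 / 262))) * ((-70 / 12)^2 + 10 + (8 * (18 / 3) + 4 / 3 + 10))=-221162368112 / 306153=-722391.64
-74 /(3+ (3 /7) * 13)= -259 /30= -8.63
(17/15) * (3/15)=17/75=0.23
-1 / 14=-0.07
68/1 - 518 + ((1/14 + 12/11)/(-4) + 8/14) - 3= -278875/616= -452.72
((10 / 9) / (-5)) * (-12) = 8 / 3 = 2.67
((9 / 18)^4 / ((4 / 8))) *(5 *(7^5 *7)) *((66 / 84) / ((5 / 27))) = 4991679 / 16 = 311979.94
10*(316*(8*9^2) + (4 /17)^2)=2047680.55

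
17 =17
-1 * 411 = -411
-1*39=-39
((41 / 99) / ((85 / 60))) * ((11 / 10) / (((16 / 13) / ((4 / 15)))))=0.07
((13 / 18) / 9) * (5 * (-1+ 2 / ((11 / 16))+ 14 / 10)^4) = 7131795944 / 148240125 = 48.11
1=1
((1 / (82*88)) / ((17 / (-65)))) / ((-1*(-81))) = -65 / 9936432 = -0.00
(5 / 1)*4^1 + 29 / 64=1309 / 64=20.45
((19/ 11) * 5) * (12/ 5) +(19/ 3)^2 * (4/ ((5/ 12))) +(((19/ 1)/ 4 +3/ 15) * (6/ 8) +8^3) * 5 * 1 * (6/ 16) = 28992583/ 21120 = 1372.75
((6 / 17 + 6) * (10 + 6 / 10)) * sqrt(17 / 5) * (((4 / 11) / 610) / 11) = 11448 * sqrt(85) / 15684625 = 0.01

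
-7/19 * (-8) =56/19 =2.95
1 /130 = 0.01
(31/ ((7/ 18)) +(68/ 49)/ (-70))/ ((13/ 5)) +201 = 1032935/ 4459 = 231.65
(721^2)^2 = 270234665281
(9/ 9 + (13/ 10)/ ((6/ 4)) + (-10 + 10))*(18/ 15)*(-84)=-4704/ 25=-188.16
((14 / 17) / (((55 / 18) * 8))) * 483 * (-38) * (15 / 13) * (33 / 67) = -5203359 / 14807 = -351.41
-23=-23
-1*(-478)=478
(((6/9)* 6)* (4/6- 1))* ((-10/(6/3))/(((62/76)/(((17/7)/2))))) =6460/651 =9.92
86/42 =43/21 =2.05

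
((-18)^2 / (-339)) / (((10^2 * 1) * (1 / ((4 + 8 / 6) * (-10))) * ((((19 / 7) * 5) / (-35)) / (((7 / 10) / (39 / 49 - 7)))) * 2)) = 151263 / 2039650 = 0.07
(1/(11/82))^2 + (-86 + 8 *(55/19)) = -16718/2299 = -7.27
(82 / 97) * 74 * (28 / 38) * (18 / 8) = 191142 / 1843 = 103.71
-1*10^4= -10000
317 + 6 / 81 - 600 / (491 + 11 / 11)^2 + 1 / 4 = 57609101 / 181548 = 317.32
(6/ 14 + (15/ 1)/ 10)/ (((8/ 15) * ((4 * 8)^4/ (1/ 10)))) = 81/ 234881024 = 0.00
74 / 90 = 37 / 45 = 0.82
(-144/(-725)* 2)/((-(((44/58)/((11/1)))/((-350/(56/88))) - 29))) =264/19273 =0.01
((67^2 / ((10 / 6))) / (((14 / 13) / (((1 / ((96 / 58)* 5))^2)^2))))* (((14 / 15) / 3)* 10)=41274797317 / 24883200000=1.66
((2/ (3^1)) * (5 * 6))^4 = 160000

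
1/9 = 0.11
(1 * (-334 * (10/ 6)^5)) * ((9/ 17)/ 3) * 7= -7306250/ 1377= -5305.92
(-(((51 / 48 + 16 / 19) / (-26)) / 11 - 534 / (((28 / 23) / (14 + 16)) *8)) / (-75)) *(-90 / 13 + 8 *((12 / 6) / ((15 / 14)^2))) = -3423462062369 / 22252230000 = -153.85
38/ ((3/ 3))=38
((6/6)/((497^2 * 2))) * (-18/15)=-3/1235045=-0.00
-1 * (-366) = 366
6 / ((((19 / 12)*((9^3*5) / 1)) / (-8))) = -64 / 7695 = -0.01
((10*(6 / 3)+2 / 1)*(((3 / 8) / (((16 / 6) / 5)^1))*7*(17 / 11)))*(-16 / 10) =-1071 / 4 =-267.75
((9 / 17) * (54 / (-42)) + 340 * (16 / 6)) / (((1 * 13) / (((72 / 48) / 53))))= 323437 / 163982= 1.97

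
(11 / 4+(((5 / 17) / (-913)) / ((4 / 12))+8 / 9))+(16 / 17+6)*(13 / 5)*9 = 27290539 / 164340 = 166.06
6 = 6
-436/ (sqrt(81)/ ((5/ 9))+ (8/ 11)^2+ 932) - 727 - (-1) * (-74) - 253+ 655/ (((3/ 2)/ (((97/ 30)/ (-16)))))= -31482700381/ 27551088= -1142.70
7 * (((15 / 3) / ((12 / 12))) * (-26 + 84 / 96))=-7035 / 8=-879.38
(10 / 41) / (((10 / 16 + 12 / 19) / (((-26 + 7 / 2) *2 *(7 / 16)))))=-29925 / 7831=-3.82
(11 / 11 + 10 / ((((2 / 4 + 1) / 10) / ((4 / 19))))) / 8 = 857 / 456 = 1.88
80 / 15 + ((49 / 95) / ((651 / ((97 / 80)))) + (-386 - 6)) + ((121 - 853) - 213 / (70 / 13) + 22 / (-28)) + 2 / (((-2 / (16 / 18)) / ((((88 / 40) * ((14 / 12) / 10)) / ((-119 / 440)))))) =-876710977111 / 756982800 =-1158.16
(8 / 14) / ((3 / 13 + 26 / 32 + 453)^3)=35995648 / 5896302701856847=0.00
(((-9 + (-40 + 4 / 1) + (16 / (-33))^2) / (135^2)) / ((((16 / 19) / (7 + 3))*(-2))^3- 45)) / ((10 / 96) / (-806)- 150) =-4312027666336 / 11851177287796070697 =-0.00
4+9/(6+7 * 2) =89/20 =4.45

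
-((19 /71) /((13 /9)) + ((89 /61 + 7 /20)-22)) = 22527639 /1126060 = 20.01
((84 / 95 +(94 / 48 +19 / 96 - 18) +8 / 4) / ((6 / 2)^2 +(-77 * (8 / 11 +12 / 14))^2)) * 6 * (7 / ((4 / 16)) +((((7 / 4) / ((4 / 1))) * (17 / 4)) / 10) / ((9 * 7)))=-6354617909 / 43463731200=-0.15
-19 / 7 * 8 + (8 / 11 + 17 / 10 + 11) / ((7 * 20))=-332923 / 15400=-21.62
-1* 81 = -81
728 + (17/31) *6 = 22670/31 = 731.29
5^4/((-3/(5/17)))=-3125/51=-61.27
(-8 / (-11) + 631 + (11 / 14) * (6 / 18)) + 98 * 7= 608911 / 462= 1317.99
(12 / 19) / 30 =2 / 95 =0.02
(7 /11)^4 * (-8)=-1.31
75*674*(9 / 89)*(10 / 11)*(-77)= -31846500 / 89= -357825.84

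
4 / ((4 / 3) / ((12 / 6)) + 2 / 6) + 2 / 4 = 9 / 2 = 4.50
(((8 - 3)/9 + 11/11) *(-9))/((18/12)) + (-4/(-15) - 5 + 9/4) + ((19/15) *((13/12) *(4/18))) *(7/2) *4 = -12227/1620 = -7.55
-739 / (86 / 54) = -19953 / 43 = -464.02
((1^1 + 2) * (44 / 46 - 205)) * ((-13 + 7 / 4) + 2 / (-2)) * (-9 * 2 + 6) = -2069613 / 23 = -89983.17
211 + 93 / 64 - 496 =-18147 / 64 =-283.55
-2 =-2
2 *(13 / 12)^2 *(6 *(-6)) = -84.50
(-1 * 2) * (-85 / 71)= 170 / 71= 2.39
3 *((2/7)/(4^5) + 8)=86019/3584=24.00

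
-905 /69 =-13.12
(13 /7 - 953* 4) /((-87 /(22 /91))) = 586762 /55419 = 10.59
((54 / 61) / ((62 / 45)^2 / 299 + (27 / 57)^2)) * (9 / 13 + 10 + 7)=208824601500 / 3076300699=67.88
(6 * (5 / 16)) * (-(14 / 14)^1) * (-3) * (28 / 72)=35 / 16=2.19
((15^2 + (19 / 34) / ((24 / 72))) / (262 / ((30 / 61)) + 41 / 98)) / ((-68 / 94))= -266238315 / 452997674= -0.59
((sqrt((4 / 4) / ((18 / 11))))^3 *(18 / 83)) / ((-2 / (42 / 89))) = -77 *sqrt(22) / 14774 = -0.02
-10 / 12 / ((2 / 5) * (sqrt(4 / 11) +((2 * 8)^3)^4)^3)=-2898661314379322207166410255986686604555059200 / 31028307546629344720725645575358008740027766073852199015818836909926040718214196996603901 +179748893704237215915352837325075 * sqrt(11) / 992905841492139031063220658411456279680888514363270368506202781117633302982854303891324832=-0.00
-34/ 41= -0.83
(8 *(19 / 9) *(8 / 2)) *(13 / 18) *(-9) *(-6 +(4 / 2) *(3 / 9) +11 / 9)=146224 / 81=1805.23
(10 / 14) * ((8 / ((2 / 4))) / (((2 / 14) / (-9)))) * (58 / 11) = -41760 / 11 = -3796.36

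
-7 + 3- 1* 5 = -9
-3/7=-0.43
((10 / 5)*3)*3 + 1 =19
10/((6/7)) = 11.67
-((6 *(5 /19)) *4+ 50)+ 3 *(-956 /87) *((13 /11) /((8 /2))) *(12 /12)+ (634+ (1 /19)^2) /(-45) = -83064298 /1036431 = -80.14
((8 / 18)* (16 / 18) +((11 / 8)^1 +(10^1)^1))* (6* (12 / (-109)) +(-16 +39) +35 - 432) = -155735713 / 35316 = -4409.78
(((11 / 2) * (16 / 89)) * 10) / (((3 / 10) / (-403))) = -3546400 / 267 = -13282.40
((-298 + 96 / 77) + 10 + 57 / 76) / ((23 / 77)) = -88089 / 92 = -957.49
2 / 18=1 / 9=0.11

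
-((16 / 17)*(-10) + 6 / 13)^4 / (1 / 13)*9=-137767779452304 / 183495637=-750795.94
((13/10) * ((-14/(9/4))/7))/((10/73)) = -1898/225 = -8.44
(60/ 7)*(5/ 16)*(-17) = -1275/ 28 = -45.54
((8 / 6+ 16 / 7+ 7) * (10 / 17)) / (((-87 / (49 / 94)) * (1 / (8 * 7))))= -437080 / 208539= -2.10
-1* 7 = -7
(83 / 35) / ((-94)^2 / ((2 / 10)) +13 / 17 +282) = 1411 / 26455345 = 0.00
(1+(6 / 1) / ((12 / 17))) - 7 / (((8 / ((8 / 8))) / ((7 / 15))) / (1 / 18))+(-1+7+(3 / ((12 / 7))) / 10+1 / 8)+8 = 51359 / 2160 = 23.78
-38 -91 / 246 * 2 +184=145.26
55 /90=11 /18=0.61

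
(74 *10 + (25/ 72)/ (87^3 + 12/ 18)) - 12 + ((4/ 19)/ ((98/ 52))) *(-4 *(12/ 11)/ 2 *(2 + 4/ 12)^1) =50457648577823/ 69364142232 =727.43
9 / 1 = 9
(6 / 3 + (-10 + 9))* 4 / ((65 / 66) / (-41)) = -10824 / 65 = -166.52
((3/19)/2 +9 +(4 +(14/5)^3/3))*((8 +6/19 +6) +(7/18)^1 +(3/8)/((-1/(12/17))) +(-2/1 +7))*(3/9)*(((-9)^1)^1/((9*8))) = -1026565204/62137125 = -16.52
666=666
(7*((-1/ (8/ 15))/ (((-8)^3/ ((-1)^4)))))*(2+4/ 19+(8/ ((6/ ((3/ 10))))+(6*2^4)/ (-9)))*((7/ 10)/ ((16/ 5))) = -14063/ 311296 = -0.05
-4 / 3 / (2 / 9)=-6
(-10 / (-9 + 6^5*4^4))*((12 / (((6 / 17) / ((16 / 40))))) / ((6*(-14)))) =34 / 41803587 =0.00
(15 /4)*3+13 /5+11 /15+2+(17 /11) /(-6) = 2155 /132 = 16.33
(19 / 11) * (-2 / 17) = -38 / 187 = -0.20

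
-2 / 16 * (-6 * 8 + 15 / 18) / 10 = 0.59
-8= -8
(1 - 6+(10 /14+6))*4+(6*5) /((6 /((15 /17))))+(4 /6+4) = 5689 /357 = 15.94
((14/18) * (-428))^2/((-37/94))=-843745504/2997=-281530.03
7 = 7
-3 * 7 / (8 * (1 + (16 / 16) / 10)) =-105 / 44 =-2.39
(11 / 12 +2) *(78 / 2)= 455 / 4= 113.75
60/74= 30/37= 0.81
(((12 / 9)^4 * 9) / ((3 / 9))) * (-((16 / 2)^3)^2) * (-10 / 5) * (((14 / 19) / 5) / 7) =268435456 / 285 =941878.79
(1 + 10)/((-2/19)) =-209/2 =-104.50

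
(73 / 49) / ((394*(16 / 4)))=73 / 77224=0.00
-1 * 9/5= -9/5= -1.80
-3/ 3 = -1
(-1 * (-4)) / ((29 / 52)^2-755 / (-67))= 724672 / 2097867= 0.35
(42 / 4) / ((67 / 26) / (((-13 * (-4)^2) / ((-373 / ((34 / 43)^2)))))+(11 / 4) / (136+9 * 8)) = 65642304 / 46291013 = 1.42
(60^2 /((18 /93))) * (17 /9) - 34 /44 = 2318749 /66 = 35132.56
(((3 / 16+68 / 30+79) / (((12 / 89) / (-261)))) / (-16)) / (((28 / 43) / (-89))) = -193094993363 / 143360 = -1346923.78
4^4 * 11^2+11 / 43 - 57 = 1329528 / 43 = 30919.26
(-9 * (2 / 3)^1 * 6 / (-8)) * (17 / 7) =153 / 14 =10.93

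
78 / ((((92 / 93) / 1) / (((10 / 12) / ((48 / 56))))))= 14105 / 184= 76.66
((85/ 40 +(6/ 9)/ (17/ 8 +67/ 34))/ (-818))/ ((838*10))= -30583/ 91635501120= -0.00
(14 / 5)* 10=28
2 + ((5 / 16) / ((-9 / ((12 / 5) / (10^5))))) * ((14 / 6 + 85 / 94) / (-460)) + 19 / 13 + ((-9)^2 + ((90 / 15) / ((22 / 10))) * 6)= 2244363552130559 / 22259952000000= 100.83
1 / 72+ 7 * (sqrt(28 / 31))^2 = 14143 / 2232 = 6.34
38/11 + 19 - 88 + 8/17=-12169/187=-65.07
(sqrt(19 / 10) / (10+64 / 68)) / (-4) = -17 * sqrt(190) / 7440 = -0.03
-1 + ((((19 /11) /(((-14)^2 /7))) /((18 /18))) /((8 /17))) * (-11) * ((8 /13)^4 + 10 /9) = -80869039 /28789488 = -2.81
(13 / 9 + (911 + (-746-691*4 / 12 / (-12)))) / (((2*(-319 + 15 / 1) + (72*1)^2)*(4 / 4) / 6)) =6683 / 27456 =0.24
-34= -34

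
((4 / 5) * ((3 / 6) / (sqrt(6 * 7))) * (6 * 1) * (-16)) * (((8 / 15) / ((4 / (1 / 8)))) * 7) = -8 * sqrt(42) / 75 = -0.69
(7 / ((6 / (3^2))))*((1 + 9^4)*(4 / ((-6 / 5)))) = -229670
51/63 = 17/21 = 0.81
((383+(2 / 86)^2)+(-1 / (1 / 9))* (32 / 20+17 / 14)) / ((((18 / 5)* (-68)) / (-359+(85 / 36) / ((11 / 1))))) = 313206274817 / 597478464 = 524.21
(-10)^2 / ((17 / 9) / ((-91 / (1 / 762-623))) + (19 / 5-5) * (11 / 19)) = 5928741000 / 725491727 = 8.17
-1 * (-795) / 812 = 795 / 812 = 0.98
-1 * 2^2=-4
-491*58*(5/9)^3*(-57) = 67635250/243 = 278334.36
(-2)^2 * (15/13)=60/13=4.62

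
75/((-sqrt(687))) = -25 * sqrt(687)/229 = -2.86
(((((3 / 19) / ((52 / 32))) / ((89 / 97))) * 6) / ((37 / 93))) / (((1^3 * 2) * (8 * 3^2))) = 9021 / 813371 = 0.01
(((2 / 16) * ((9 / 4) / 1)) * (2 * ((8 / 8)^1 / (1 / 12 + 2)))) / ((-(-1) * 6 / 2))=9 / 100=0.09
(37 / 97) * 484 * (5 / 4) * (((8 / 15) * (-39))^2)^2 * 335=35090960379904 / 2425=14470499125.73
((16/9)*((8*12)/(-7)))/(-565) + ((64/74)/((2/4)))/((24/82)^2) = 26650252/1317015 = 20.24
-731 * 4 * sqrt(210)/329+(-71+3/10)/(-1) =707/10 - 2924 * sqrt(210)/329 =-58.09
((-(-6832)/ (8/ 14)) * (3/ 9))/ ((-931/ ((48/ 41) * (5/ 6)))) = -9760/ 2337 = -4.18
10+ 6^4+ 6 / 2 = 1309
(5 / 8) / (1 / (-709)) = -443.12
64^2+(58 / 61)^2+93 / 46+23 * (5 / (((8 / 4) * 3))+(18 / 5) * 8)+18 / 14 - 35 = 42655569266 / 8986215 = 4746.78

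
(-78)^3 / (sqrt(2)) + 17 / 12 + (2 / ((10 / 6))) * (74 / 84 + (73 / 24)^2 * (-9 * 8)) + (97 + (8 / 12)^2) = -237276 * sqrt(2) -220321 / 315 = -336258.37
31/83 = 0.37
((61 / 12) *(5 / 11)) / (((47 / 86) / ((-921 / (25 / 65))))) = -10468393 / 1034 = -10124.17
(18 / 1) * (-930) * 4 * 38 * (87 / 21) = -73789920 / 7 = -10541417.14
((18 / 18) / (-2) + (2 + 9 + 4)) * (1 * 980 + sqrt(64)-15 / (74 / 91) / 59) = 125055047 / 8732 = 14321.47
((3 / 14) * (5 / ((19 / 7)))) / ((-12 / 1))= -5 / 152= -0.03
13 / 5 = 2.60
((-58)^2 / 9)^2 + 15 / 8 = 90533183 / 648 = 139711.70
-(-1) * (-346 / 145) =-346 / 145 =-2.39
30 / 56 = 15 / 28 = 0.54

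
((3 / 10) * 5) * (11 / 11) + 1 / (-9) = 25 / 18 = 1.39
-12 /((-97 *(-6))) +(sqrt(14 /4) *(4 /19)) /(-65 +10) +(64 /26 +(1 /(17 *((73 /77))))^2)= 4747845787 /1942042141 - 2 *sqrt(14) /1045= 2.44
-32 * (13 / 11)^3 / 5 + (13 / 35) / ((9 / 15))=-1389869 / 139755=-9.95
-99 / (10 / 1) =-99 / 10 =-9.90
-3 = -3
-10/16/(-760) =1/1216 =0.00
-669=-669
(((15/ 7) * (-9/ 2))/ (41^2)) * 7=-135/ 3362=-0.04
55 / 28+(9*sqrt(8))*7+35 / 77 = 745 / 308+126*sqrt(2) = 180.61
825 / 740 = 165 / 148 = 1.11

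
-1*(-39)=39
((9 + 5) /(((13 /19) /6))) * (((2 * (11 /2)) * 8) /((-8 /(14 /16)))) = -30723 /26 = -1181.65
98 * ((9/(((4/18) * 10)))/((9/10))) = 441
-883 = -883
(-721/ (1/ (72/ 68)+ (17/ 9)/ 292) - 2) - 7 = -767.22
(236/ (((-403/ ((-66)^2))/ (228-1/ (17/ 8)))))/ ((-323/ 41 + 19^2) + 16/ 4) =-81515500704/ 50156171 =-1625.23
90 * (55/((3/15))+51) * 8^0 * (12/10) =35208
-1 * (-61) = 61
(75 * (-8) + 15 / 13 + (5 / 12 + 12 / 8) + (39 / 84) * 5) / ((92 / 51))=-689894 / 2093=-329.62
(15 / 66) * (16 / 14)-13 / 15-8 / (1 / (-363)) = 3353419 / 1155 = 2903.39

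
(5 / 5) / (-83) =-1 / 83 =-0.01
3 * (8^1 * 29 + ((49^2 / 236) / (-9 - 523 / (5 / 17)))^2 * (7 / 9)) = 696.00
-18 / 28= -9 / 14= -0.64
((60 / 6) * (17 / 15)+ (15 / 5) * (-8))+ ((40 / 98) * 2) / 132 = -6824 / 539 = -12.66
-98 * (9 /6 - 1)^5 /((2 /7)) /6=-343 /192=-1.79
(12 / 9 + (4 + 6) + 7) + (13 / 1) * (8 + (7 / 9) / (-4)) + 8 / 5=21853 / 180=121.41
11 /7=1.57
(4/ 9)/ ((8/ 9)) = 1/ 2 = 0.50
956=956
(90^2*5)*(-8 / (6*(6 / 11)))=-99000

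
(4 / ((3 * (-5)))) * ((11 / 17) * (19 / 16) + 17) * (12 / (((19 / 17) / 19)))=-4833 / 5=-966.60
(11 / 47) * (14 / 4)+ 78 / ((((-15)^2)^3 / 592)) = 0.82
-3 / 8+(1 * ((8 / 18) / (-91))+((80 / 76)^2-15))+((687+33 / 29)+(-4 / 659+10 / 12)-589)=3873571642309 / 45202713192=85.69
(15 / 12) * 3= 15 / 4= 3.75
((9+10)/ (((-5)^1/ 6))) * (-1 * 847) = 96558/ 5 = 19311.60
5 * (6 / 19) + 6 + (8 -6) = 182 / 19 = 9.58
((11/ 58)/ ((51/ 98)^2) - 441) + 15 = -32079932/ 75429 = -425.30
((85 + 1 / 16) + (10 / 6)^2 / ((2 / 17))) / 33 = 15649 / 4752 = 3.29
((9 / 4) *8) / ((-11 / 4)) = -72 / 11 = -6.55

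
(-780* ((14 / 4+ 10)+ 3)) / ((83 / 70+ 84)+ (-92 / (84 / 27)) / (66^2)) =-10381800 / 68711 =-151.09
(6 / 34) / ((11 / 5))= 15 / 187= 0.08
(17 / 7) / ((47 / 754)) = 12818 / 329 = 38.96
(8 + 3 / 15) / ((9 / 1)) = 0.91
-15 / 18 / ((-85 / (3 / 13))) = 0.00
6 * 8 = 48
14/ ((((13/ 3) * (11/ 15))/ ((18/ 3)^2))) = 22680/ 143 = 158.60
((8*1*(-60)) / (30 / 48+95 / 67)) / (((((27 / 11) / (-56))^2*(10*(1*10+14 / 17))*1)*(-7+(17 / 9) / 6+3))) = 306.62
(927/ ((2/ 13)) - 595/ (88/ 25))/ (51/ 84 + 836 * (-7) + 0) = -3607583/ 3604458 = -1.00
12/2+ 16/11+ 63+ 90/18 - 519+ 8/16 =-9747/22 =-443.05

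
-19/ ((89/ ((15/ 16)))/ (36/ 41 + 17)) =-208905/ 58384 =-3.58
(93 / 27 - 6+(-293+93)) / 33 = -1823 / 297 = -6.14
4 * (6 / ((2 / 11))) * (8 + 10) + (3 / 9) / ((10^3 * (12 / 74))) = 42768037 / 18000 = 2376.00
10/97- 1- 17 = -1736/97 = -17.90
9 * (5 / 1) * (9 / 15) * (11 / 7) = 297 / 7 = 42.43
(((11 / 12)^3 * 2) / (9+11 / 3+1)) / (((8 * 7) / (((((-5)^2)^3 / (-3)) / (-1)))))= 20796875 / 1983744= 10.48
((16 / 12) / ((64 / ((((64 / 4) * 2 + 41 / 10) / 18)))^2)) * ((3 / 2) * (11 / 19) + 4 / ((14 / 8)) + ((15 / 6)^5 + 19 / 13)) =12937219453 / 96613171200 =0.13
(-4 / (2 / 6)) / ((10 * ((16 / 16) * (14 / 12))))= -36 / 35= -1.03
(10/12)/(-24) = -5/144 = -0.03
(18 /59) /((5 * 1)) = 18 /295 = 0.06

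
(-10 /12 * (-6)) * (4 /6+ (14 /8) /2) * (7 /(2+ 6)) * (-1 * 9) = -3885 /64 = -60.70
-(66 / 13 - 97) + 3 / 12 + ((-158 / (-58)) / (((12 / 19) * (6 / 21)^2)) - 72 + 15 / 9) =74.68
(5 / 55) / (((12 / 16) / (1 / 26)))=0.00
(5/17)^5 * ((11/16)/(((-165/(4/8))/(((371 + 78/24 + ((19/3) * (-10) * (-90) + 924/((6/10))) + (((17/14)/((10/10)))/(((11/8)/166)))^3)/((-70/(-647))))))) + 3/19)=-133.84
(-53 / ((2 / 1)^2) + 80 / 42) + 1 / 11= -10399 / 924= -11.25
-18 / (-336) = 0.05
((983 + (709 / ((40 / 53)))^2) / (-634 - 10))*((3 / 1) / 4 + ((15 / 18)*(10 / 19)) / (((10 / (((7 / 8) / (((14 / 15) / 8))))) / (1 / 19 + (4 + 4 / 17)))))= -18742971842811 / 6323564800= -2963.99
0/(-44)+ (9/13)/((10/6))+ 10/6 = 406/195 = 2.08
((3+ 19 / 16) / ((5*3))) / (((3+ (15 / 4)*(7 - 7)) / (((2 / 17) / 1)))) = 67 / 6120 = 0.01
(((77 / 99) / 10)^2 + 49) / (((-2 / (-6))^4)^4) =210954973509 / 100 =2109549735.09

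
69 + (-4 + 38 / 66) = 2164 / 33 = 65.58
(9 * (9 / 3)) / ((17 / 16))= 432 / 17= 25.41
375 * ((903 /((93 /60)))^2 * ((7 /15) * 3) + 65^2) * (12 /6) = 345516948750 /961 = 359538968.52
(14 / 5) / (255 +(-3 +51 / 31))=434 / 39315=0.01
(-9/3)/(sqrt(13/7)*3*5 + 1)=21/2918-45*sqrt(91)/2918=-0.14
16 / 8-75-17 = -90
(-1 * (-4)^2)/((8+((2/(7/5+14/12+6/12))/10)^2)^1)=-33856/16937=-2.00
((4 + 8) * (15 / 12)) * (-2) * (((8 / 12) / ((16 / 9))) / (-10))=9 / 8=1.12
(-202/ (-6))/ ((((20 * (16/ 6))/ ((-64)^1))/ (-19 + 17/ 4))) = 5959/ 10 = 595.90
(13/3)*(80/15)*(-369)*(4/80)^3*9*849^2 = -3457682397/500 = -6915364.79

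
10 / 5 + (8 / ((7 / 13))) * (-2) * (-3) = 638 / 7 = 91.14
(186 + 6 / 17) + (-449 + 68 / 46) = -102117 / 391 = -261.17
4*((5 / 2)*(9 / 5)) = 18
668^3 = 298077632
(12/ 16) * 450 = 675/ 2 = 337.50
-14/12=-7/6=-1.17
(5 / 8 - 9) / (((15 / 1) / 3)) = -67 / 40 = -1.68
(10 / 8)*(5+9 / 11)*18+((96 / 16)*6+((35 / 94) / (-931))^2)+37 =350580909247 / 1719300044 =203.91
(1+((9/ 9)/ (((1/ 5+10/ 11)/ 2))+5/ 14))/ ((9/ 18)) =2699/ 427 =6.32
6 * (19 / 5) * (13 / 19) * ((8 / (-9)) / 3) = -208 / 45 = -4.62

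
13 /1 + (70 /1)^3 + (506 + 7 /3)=1030564 /3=343521.33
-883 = -883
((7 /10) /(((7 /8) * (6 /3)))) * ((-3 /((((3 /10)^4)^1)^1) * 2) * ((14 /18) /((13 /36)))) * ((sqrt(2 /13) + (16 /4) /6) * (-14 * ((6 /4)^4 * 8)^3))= 7715736000 * sqrt(26) /169 + 5143824000 /13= 628475742.16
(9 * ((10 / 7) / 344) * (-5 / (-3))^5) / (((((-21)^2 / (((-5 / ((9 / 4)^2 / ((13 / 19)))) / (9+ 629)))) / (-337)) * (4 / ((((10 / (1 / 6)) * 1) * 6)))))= 6845312500 / 195503997843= 0.04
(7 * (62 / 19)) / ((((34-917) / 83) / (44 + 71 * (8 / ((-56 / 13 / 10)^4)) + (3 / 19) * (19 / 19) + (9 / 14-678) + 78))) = -59873732696433 / 1749371344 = -34225.86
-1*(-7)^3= 343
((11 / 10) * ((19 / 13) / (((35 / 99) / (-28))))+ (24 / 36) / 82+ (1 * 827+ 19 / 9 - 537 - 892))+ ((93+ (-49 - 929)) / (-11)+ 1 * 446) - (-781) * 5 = 4886546812 / 1319175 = 3704.24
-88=-88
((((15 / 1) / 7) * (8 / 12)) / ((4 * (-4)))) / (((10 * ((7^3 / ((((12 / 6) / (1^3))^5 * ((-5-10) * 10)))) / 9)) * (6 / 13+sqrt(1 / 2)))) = -421200 / 232897+456300 * sqrt(2) / 232897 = 0.96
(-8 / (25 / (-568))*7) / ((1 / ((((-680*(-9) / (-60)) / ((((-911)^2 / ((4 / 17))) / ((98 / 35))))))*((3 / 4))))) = -8015616 / 103740125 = -0.08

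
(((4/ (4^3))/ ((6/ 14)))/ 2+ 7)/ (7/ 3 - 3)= -679/ 64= -10.61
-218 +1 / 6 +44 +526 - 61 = 1747 / 6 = 291.17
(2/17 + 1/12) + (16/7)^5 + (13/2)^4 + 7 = 25435657025/13714512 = 1854.65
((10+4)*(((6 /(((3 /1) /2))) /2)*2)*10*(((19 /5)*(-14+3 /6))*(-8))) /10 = 114912 /5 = 22982.40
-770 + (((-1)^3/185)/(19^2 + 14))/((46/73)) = -2457262573/3191250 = -770.00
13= 13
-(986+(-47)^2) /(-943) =3195 /943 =3.39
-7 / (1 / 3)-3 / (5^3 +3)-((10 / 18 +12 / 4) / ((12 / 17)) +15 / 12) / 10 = -374149 / 17280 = -21.65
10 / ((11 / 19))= 190 / 11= 17.27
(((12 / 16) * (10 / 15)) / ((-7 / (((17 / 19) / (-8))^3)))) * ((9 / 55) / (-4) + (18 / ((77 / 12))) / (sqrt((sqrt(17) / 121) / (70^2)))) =-44217 / 10816368640 + 39015 * 17^(3 / 4) / 3072832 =0.11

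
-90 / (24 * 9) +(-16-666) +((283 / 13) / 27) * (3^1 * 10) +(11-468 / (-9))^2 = 1549441 / 468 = 3310.77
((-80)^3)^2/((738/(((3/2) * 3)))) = 65536000000/41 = 1598439024.39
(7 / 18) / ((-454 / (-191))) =1337 / 8172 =0.16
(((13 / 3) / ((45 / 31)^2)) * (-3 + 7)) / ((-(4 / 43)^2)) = -23099557 / 24300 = -950.60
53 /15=3.53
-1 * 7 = -7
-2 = -2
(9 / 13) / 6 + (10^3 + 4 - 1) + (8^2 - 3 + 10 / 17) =470599 / 442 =1064.70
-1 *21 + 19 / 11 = -212 / 11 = -19.27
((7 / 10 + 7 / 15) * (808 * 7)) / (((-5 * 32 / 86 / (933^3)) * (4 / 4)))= -57611553465753 / 20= -2880577673287.65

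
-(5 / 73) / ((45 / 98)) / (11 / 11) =-98 / 657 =-0.15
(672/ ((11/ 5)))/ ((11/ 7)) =23520/ 121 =194.38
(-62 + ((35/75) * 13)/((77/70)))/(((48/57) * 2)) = -4427/132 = -33.54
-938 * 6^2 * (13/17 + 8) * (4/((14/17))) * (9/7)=-12937968/7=-1848281.14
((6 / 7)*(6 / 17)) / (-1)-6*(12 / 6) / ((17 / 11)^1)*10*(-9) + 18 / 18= 83243 / 119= 699.52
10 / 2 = 5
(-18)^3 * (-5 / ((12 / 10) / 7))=170100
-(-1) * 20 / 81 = 20 / 81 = 0.25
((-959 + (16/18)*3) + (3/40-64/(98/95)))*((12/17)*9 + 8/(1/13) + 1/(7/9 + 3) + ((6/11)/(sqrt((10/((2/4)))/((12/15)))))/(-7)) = -8668732067819/76969200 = -112625.99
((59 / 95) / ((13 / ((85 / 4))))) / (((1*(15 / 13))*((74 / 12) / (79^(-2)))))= 1003 / 43874230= 0.00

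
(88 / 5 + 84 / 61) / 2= 2894 / 305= 9.49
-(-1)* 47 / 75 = 47 / 75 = 0.63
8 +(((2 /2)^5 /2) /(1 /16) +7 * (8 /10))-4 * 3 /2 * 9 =-162 /5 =-32.40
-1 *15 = -15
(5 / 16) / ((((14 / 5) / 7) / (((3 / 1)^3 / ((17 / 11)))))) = 7425 / 544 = 13.65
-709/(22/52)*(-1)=18434/11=1675.82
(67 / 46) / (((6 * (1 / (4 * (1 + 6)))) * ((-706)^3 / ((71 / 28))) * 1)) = -4757 / 97123245216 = -0.00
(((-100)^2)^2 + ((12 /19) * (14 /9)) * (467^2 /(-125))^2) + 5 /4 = 366904074323429 /3562500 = 102990617.35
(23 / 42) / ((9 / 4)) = 0.24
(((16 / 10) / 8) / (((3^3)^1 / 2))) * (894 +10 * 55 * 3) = 1696 / 45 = 37.69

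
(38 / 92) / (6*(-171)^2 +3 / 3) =19 / 8070562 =0.00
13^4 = 28561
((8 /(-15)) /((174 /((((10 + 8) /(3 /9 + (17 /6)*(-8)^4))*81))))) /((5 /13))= -25272 /25242325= -0.00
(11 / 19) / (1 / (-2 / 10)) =-11 / 95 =-0.12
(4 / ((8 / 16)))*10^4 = 80000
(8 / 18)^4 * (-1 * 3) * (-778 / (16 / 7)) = 87136 / 2187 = 39.84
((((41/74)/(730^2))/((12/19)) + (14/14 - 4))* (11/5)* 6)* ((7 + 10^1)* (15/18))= -265473581527/473215200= -561.00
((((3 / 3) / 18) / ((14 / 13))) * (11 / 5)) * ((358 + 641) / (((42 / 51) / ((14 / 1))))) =269841 / 140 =1927.44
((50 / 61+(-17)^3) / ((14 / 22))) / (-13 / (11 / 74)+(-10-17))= 36256803 / 537593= 67.44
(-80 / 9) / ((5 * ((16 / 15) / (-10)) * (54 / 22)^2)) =6050 / 2187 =2.77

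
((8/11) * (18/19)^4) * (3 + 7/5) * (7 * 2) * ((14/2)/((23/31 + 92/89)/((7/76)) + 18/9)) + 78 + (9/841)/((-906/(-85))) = 3056145876568625469/34005278499577250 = 89.87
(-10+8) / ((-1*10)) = 1 / 5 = 0.20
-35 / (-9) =35 / 9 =3.89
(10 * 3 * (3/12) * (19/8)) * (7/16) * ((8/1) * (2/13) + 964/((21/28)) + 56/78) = 8346415/832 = 10031.75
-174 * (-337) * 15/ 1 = 879570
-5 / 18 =-0.28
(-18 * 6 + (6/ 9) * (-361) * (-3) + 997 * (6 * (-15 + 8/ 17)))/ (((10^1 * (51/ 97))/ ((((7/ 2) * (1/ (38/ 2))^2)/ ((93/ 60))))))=-102.67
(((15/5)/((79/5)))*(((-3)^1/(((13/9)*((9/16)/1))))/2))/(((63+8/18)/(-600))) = 1944000/586417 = 3.32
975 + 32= 1007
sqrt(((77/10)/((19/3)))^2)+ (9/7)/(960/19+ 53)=3213129/2616110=1.23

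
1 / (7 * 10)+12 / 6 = 141 / 70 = 2.01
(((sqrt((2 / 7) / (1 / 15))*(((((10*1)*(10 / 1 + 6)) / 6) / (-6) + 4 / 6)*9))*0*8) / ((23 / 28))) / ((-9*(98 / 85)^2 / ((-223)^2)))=0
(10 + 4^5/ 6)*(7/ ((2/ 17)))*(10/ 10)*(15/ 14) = 23035/ 2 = 11517.50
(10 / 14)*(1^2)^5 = 5 / 7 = 0.71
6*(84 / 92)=126 / 23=5.48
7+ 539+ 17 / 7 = 3839 / 7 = 548.43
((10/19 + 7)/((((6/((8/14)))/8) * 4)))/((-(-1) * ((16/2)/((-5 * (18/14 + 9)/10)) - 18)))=-39/532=-0.07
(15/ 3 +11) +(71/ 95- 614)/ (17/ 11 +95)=973391/ 100890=9.65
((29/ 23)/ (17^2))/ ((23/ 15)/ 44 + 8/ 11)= 19140/ 3343441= 0.01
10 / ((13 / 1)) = 10 / 13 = 0.77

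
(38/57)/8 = 1/12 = 0.08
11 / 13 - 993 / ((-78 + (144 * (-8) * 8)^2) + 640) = 934274489 / 1104157834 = 0.85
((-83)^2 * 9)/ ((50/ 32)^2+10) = 15872256/ 3185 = 4983.44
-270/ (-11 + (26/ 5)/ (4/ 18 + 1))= 14850/ 371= 40.03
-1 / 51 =-0.02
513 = 513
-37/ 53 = -0.70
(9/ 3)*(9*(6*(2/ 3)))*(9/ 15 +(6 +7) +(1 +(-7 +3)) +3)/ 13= 7344/ 65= 112.98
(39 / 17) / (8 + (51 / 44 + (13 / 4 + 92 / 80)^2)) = 0.08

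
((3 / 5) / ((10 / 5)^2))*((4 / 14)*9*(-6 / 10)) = -81 / 350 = -0.23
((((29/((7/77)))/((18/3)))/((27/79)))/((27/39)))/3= 327613/4374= 74.90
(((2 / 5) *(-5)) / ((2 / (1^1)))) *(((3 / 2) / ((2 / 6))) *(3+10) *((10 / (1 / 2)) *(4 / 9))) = -520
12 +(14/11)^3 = 18716/1331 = 14.06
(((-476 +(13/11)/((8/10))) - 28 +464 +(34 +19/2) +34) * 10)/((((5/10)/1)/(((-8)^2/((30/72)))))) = 119738.18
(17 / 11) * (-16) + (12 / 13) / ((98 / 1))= -173198 / 7007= -24.72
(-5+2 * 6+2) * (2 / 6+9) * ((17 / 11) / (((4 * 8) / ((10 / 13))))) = 1785 / 572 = 3.12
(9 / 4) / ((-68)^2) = 9 / 18496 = 0.00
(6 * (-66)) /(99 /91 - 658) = 36036 /59779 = 0.60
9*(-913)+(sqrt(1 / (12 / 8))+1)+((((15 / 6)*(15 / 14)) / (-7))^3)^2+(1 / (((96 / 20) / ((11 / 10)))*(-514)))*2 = -359129530677787233797 / 43711006441353216+sqrt(6) / 3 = -8215.18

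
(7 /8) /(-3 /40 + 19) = 35 /757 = 0.05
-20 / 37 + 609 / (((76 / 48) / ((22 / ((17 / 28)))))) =166557476 / 11951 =13936.70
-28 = -28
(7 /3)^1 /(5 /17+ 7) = 0.32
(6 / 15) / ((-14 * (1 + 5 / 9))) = -9 / 490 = -0.02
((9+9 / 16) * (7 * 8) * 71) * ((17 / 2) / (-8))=-1292697 / 32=-40396.78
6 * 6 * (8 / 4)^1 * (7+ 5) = 864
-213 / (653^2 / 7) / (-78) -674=-7472390819 / 11086634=-674.00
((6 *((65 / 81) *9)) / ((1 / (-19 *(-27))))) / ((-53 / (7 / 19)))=-8190 / 53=-154.53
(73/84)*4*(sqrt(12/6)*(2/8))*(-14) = -73*sqrt(2)/6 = -17.21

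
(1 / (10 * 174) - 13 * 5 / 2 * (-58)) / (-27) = -3279901 / 46980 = -69.81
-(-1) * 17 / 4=17 / 4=4.25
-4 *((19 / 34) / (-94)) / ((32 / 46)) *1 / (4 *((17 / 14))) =3059 / 434656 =0.01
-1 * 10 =-10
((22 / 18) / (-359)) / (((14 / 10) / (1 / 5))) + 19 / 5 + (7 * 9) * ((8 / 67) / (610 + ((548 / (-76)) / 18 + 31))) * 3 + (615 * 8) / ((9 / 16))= 581012370752204 / 66397608963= 8750.50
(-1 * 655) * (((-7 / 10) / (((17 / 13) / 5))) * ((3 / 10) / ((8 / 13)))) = 464919 / 544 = 854.63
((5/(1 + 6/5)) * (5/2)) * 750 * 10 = 468750/11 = 42613.64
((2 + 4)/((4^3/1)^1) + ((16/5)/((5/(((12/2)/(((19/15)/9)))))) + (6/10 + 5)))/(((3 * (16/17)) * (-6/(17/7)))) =-28973117/6128640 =-4.73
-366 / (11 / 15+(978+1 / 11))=-30195 / 80753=-0.37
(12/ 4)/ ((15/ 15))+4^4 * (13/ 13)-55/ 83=21442/ 83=258.34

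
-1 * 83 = -83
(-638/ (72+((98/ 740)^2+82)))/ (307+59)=-1505900/ 133053627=-0.01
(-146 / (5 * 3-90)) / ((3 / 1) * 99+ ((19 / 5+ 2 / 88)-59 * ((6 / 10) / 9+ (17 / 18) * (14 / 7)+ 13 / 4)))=-4818 / 15605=-0.31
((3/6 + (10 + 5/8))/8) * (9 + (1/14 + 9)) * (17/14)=30.52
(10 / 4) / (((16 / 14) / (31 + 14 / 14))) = 70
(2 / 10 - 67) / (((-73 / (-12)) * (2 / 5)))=-2004 / 73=-27.45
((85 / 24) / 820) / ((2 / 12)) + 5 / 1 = 3297 / 656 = 5.03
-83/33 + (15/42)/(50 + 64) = -44101/17556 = -2.51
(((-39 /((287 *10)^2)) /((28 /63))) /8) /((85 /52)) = -4563 /5601092000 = -0.00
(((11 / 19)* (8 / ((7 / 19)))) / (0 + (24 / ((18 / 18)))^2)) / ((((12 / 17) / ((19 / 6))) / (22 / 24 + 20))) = 2.05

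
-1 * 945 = -945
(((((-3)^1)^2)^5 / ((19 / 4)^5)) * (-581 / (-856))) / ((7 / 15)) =9410048640 / 264942593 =35.52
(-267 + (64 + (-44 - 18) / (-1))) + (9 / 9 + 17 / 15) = -2083 / 15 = -138.87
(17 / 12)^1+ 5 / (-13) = 161 / 156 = 1.03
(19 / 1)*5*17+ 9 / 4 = 6469 / 4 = 1617.25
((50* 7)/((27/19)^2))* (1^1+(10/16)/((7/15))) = 1182275/2916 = 405.44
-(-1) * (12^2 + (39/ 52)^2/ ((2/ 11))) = 4707/ 32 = 147.09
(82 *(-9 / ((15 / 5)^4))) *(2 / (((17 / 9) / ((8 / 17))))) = -1312 / 289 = -4.54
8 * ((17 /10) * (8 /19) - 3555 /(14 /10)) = -13505192 /665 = -20308.56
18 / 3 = 6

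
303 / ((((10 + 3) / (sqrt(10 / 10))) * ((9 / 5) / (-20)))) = -10100 / 39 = -258.97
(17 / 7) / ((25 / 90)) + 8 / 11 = 3646 / 385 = 9.47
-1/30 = -0.03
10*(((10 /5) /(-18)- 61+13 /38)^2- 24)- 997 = 2087323211 /58482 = 35691.72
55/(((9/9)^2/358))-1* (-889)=20579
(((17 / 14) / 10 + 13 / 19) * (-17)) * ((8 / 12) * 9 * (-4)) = 218586 / 665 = 328.70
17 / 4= 4.25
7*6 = 42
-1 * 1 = -1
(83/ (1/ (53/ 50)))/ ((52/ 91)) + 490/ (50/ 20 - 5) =-8407/ 200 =-42.04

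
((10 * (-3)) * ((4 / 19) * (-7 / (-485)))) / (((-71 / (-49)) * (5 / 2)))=-0.03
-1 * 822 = -822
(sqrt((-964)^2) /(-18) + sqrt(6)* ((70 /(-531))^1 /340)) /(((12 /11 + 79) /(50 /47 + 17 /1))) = -1500466 /124221 -21791* sqrt(6) /249187326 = -12.08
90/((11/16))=1440/11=130.91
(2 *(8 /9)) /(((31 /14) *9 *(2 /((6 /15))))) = 0.02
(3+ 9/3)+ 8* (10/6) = 58/3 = 19.33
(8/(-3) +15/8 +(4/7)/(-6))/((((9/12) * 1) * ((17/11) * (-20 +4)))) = 0.05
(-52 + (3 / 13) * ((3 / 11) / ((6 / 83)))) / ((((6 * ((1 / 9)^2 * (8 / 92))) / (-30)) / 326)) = 22202758935 / 286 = 77632024.25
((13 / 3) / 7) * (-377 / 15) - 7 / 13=-65918 / 4095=-16.10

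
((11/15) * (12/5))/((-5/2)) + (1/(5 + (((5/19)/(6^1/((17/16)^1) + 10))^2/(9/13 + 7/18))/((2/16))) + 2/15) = -0.37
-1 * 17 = -17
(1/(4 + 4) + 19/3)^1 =155/24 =6.46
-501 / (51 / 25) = -4175 / 17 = -245.59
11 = 11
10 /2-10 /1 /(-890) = 446 /89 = 5.01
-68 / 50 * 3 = -102 / 25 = -4.08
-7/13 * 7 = -49/13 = -3.77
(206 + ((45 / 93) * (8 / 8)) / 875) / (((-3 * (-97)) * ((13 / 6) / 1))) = 2235106 / 6840925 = 0.33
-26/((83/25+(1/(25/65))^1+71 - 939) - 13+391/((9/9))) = 325/6051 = 0.05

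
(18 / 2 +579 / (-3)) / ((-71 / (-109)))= -20056 / 71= -282.48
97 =97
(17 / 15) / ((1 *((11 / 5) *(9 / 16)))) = 272 / 297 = 0.92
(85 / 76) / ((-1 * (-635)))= 17 / 9652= 0.00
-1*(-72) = 72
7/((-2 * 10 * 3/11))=-77/60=-1.28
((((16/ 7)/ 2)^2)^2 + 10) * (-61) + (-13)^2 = -1308697/ 2401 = -545.06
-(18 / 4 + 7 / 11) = -113 / 22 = -5.14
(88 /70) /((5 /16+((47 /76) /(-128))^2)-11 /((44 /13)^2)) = -45802848256 /23598499295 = -1.94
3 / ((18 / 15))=5 / 2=2.50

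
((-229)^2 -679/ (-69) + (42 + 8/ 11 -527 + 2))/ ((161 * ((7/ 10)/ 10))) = 3944414300/ 855393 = 4611.23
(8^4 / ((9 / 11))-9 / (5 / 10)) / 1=44894 / 9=4988.22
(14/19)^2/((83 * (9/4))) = 784/269667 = 0.00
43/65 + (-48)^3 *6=-663551.34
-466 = -466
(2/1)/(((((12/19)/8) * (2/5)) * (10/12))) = 76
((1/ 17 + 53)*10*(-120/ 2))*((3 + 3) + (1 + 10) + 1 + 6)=-12988800/ 17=-764047.06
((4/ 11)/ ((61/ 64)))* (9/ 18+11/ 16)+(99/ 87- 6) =-85795/ 19459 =-4.41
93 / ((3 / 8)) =248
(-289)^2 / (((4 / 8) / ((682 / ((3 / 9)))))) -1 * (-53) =341767985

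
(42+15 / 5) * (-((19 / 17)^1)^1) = -855 / 17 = -50.29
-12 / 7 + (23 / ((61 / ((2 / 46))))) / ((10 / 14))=-3611 / 2135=-1.69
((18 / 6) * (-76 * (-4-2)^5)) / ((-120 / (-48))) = 3545856 / 5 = 709171.20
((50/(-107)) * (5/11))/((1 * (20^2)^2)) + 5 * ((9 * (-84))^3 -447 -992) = -1627396111792001/753280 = -2160413275.00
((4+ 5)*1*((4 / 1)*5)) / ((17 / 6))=1080 / 17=63.53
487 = 487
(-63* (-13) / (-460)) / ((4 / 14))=-5733 / 920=-6.23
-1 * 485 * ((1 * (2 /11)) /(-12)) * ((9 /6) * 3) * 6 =4365 /22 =198.41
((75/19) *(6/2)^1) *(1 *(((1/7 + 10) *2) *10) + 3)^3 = 673247052225/6517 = 103306283.91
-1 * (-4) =4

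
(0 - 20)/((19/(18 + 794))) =-16240/19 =-854.74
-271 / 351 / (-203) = 271 / 71253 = 0.00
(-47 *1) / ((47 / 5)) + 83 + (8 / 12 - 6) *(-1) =250 / 3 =83.33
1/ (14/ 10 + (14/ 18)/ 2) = 0.56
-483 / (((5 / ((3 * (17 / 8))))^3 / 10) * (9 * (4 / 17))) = -121021929 / 25600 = -4727.42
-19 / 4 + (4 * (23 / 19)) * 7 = 2215 / 76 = 29.14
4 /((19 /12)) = 48 /19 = 2.53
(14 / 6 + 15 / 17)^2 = 26896 / 2601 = 10.34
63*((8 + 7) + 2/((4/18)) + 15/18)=3129/2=1564.50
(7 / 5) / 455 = 1 / 325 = 0.00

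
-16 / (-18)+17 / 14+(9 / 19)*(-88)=-94757 / 2394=-39.58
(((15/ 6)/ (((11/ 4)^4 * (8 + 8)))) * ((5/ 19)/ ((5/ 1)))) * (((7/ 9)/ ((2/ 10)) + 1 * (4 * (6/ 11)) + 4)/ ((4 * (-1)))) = -9970/ 27539721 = -0.00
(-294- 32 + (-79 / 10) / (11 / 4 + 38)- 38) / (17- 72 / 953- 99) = 141433777 / 31873835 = 4.44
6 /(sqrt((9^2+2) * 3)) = 2 * sqrt(249) /83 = 0.38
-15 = -15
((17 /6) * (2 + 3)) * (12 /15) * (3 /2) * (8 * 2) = 272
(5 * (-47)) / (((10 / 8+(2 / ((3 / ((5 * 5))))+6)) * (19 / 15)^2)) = -634500 / 103607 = -6.12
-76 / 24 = -19 / 6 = -3.17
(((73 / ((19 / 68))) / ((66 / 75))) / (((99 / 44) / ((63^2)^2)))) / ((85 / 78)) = 398654933040 / 209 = 1907439871.00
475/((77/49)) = 302.27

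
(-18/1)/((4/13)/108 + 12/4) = -3159/527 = -5.99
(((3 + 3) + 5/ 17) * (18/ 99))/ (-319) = -214/ 59653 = -0.00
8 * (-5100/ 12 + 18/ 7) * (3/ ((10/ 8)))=-283872/ 35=-8110.63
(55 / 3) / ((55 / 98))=98 / 3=32.67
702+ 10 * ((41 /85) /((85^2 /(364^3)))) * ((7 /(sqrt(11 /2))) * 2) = 192912.86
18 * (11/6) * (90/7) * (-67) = -28427.14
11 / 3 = 3.67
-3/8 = -0.38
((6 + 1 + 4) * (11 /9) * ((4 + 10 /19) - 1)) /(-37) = -8107 /6327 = -1.28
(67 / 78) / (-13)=-67 / 1014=-0.07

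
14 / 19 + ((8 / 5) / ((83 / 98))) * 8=124978 / 7885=15.85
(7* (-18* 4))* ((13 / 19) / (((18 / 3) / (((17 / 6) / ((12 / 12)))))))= -3094 / 19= -162.84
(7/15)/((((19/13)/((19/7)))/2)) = 26/15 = 1.73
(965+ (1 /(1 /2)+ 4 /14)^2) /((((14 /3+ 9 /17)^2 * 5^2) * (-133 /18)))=-41995746 /215875625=-0.19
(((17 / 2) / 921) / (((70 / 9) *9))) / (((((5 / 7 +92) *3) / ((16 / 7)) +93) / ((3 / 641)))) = 68 / 23658717075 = 0.00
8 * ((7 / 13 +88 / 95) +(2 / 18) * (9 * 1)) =19.72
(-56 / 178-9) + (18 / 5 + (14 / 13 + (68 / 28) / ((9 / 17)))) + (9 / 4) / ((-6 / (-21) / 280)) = 803604913 / 364455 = 2204.95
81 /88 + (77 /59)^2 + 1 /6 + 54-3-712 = -604884121 /918984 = -658.21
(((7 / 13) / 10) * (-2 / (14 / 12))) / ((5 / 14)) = -84 / 325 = -0.26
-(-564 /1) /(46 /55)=15510 /23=674.35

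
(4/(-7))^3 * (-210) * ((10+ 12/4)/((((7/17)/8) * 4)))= 848640/343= 2474.17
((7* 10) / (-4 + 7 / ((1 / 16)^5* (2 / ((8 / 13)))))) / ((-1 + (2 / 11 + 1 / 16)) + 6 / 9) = -40040 / 114993631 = -0.00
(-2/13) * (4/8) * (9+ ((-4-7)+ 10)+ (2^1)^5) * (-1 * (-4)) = -160/13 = -12.31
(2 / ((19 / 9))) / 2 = 9 / 19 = 0.47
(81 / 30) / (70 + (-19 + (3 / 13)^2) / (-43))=196209 / 5118920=0.04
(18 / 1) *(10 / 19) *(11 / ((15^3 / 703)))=1628 / 75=21.71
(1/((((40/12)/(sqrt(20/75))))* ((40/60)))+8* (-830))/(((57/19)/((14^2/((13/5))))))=-6507200/39+98* sqrt(15)/65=-166845.44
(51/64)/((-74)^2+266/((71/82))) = 3621/26278912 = 0.00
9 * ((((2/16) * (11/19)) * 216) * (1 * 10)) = 1406.84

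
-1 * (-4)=4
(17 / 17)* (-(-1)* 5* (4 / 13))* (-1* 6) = -120 / 13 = -9.23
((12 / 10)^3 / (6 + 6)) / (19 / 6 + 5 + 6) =108 / 10625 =0.01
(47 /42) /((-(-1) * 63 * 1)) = 47 /2646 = 0.02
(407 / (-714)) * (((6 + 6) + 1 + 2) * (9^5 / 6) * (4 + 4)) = -80109810 / 119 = -673191.68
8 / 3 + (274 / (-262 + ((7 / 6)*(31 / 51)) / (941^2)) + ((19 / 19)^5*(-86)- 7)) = -19461228868457 / 212972347545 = -91.38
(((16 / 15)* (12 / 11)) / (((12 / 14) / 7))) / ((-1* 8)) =-196 / 165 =-1.19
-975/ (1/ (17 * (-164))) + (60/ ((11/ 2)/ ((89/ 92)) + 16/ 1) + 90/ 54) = 1573898267/ 579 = 2718304.43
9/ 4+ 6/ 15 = 2.65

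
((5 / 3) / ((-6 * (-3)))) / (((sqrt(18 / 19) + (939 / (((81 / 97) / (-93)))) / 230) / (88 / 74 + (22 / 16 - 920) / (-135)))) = -656914710376055 / 403537474814305464 - 4224501425 * sqrt(38) / 7472916200264916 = -0.00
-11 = -11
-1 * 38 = -38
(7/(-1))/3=-7/3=-2.33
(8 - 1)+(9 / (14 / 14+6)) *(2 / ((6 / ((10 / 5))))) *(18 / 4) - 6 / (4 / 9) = -2.64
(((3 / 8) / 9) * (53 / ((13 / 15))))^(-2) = 10816 / 70225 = 0.15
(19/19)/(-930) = -1/930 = -0.00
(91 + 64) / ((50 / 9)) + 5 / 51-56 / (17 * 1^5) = 12599 / 510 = 24.70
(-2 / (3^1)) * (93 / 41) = -62 / 41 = -1.51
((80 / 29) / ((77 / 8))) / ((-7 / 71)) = -2.91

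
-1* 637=-637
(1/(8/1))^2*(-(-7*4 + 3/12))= 111/256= 0.43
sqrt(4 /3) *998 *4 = 7984 *sqrt(3) /3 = 4609.56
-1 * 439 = -439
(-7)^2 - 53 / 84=4063 / 84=48.37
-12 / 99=-4 / 33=-0.12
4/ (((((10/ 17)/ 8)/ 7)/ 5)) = 1904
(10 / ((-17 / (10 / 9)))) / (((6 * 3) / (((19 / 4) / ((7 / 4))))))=-950 / 9639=-0.10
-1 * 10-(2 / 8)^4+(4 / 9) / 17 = -390809 / 39168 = -9.98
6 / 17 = 0.35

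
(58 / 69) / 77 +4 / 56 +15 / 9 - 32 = -15307 / 506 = -30.25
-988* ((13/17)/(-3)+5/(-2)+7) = -213902/51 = -4194.16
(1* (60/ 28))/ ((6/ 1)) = 5/ 14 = 0.36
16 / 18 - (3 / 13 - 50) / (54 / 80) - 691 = -216349 / 351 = -616.38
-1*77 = -77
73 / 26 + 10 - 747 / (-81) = 5155 / 234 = 22.03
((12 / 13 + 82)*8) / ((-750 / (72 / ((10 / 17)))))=-879648 / 8125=-108.26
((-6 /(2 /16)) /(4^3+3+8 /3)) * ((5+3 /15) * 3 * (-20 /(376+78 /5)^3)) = 702000 /196107571451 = 0.00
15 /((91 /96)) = 1440 /91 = 15.82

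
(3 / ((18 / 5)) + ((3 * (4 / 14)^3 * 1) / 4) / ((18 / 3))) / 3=1721 / 6174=0.28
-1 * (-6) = 6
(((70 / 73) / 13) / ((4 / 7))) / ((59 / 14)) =1715 / 55991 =0.03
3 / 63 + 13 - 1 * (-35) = 1009 / 21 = 48.05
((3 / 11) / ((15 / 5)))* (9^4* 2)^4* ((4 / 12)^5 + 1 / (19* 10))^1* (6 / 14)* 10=158490418127969808 / 1463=108332479923424.34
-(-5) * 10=50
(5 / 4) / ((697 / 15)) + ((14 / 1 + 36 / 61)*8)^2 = 141336266275 / 10374148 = 13623.89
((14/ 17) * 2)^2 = 784/ 289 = 2.71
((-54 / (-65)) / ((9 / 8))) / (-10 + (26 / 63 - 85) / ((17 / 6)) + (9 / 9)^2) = -17136 / 901615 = -0.02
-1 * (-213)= 213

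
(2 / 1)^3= 8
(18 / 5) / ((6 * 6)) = 1 / 10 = 0.10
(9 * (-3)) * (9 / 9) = -27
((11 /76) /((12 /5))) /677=55 /617424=0.00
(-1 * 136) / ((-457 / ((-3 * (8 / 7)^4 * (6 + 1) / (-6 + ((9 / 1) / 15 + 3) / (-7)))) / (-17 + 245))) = 8355840 / 22393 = 373.15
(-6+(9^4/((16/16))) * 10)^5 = 1215210741514372794369024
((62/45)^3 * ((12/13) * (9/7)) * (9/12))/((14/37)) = 4409068/716625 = 6.15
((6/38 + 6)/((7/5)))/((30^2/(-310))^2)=12493/23940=0.52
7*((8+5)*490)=44590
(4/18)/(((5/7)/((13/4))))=91/90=1.01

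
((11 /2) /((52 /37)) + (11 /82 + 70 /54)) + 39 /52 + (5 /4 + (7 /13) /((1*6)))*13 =2706725 /115128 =23.51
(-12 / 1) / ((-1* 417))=0.03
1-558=-557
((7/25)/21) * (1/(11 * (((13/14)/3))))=14/3575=0.00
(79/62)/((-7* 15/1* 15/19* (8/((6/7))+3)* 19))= -79/1204350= -0.00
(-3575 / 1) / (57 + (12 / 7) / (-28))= -35035 / 558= -62.79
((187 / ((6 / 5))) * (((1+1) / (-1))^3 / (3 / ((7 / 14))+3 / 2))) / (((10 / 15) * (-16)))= 187 / 12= 15.58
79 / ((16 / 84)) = 414.75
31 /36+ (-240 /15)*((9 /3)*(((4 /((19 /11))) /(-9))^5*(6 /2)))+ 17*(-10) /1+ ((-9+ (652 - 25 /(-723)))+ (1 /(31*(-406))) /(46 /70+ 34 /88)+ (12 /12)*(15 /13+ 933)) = 414192281454860774173277 /294126393131640212364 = 1408.21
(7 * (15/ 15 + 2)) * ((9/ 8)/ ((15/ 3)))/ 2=189/ 80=2.36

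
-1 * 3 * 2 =-6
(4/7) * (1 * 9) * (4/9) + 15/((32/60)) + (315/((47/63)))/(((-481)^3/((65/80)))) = 1370358930359/45061719248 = 30.41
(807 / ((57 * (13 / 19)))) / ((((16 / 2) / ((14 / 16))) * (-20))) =-1883 / 16640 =-0.11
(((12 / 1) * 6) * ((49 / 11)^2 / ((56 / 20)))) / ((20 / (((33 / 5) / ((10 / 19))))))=175959 / 550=319.93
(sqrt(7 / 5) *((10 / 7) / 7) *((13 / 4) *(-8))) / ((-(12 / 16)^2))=11.16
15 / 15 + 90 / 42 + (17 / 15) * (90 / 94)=1391 / 329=4.23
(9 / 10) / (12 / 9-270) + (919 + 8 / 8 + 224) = 9220613 / 8060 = 1144.00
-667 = -667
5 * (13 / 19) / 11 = 65 / 209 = 0.31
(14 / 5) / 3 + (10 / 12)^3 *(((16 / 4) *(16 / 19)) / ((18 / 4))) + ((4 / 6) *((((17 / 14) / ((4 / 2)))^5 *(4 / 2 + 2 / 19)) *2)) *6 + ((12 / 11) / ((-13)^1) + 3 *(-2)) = -155487730681 / 46722115440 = -3.33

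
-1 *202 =-202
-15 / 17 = -0.88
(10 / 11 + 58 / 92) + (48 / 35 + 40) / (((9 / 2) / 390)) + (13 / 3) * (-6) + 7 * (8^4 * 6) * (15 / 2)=13747930099 / 10626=1293801.06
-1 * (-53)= 53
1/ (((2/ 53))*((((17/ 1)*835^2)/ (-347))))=-18391/ 23705650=-0.00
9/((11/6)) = 54/11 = 4.91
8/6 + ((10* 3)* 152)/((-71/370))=-5061316/213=-23762.05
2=2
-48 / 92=-12 / 23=-0.52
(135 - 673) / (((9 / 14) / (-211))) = 1589252 / 9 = 176583.56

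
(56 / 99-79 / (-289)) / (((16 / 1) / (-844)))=-5065055 / 114444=-44.26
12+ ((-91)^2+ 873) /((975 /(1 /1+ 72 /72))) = 30008 /975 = 30.78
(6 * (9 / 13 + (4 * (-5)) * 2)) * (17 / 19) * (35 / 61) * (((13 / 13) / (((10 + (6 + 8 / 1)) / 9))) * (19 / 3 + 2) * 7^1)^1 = -159623625 / 60268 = -2648.56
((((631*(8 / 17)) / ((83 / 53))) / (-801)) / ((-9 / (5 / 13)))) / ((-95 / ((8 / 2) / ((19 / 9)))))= -1070176 / 5304080223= -0.00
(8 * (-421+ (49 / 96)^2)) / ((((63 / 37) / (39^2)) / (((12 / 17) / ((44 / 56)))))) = -24246226355 / 8976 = -2701228.43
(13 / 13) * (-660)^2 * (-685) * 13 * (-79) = 306442422000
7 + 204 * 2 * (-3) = -1217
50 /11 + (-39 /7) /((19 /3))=5363 /1463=3.67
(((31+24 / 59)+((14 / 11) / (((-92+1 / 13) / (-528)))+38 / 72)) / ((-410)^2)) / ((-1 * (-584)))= 99610919 / 249174145872000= 0.00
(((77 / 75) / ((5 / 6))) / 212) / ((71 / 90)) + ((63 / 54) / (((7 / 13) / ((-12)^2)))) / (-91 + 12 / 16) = -117155427 / 33961075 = -3.45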